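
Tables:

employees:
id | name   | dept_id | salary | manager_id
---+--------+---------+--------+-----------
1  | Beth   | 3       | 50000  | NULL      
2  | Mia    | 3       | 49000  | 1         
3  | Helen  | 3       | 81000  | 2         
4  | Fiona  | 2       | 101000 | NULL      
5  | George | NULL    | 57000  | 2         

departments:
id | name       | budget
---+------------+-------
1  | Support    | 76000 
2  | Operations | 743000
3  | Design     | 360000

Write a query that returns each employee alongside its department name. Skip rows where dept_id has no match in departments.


INNER JOIN keeps only employees rows whose dept_id matches an id in departments. Walk through each employee:
  - employee 1 (Beth): dept_id=3 -> matches Design
  - employee 2 (Mia): dept_id=3 -> matches Design
  - employee 3 (Helen): dept_id=3 -> matches Design
  - employee 4 (Fiona): dept_id=2 -> matches Operations
  - employee 5 (George): dept_id=NULL, no match -> dropped
So 1 of 5 rows is dropped.

SQL:
SELECT a.name, b.name AS department
FROM employees a
INNER JOIN departments b ON a.dept_id = b.id

Result:
name  | department
------+-----------
Beth  | Design    
Mia   | Design    
Helen | Design    
Fiona | Operations


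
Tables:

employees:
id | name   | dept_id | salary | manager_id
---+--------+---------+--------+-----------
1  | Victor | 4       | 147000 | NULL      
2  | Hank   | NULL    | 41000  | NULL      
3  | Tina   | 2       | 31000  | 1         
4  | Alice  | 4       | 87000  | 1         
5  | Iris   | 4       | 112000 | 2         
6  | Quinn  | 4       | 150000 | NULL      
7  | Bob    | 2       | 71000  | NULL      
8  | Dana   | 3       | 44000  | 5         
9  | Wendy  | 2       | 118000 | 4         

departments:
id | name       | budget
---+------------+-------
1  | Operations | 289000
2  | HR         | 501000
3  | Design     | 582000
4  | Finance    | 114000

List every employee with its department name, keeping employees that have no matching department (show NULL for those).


LEFT JOIN keeps every row from employees (the left table); where dept_id has no match in departments, the department columns become NULL. Walk through each employee:
  - employee 1 (Victor): dept_id=4 -> matches Finance
  - employee 2 (Hank): dept_id=NULL, no match -> kept with NULL
  - employee 3 (Tina): dept_id=2 -> matches HR
  - employee 4 (Alice): dept_id=4 -> matches Finance
  - employee 5 (Iris): dept_id=4 -> matches Finance
  - employee 6 (Quinn): dept_id=4 -> matches Finance
  - employee 7 (Bob): dept_id=2 -> matches HR
  - employee 8 (Dana): dept_id=3 -> matches Design
  - employee 9 (Wendy): dept_id=2 -> matches HR
All 9 rows appear; 1 has NULL department.

SQL:
SELECT a.name, b.name AS department
FROM employees a
LEFT JOIN departments b ON a.dept_id = b.id

Result:
name   | department
-------+-----------
Victor | Finance   
Hank   | NULL      
Tina   | HR        
Alice  | Finance   
Iris   | Finance   
Quinn  | Finance   
Bob    | HR        
Dana   | Design    
Wendy  | HR        


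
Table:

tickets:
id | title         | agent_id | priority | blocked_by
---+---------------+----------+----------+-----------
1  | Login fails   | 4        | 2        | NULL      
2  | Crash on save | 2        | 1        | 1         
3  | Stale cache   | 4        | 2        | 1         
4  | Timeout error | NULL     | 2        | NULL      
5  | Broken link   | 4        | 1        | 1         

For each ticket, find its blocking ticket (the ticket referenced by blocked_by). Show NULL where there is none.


This is a self-join: tickets is joined to a second copy of itself, matching each row's blocked_by to another row's id. Use LEFT JOIN so rows with blocked_by=NULL are kept.
  - ticket 1 (Login fails): blocked_by=NULL -> NULL
  - ticket 2 (Crash on save): blocked_by=1 -> Login fails
  - ticket 3 (Stale cache): blocked_by=1 -> Login fails
  - ticket 4 (Timeout error): blocked_by=NULL -> NULL
  - ticket 5 (Broken link): blocked_by=1 -> Login fails

SQL:
SELECT a.title AS item, b.title AS blocked_by
FROM tickets a
LEFT JOIN tickets b ON a.blocked_by = b.id

Result:
item          | blocked_by 
--------------+------------
Login fails   | NULL       
Crash on save | Login fails
Stale cache   | Login fails
Timeout error | NULL       
Broken link   | Login fails


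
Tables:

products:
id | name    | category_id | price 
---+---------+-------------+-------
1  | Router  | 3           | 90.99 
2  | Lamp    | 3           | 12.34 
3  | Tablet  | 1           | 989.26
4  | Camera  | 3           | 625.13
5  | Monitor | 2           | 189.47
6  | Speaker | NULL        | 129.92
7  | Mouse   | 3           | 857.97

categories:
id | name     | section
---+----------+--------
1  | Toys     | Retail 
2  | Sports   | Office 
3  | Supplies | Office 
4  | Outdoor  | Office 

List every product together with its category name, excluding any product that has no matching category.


INNER JOIN keeps only products rows whose category_id matches an id in categories. Walk through each product:
  - product 1 (Router): category_id=3 -> matches Supplies
  - product 2 (Lamp): category_id=3 -> matches Supplies
  - product 3 (Tablet): category_id=1 -> matches Toys
  - product 4 (Camera): category_id=3 -> matches Supplies
  - product 5 (Monitor): category_id=2 -> matches Sports
  - product 6 (Speaker): category_id=NULL, no match -> dropped
  - product 7 (Mouse): category_id=3 -> matches Supplies
So 1 of 7 rows is dropped.

SQL:
SELECT a.name, b.name AS category
FROM products a
INNER JOIN categories b ON a.category_id = b.id

Result:
name    | category
--------+---------
Router  | Supplies
Lamp    | Supplies
Tablet  | Toys    
Camera  | Supplies
Monitor | Sports  
Mouse   | Supplies


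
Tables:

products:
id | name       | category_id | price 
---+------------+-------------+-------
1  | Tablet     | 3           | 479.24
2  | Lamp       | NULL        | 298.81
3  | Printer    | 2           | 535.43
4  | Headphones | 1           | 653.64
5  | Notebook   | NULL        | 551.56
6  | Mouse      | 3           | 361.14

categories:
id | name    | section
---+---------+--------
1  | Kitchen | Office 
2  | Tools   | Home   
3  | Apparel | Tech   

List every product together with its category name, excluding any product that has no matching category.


INNER JOIN keeps only products rows whose category_id matches an id in categories. Walk through each product:
  - product 1 (Tablet): category_id=3 -> matches Apparel
  - product 2 (Lamp): category_id=NULL, no match -> dropped
  - product 3 (Printer): category_id=2 -> matches Tools
  - product 4 (Headphones): category_id=1 -> matches Kitchen
  - product 5 (Notebook): category_id=NULL, no match -> dropped
  - product 6 (Mouse): category_id=3 -> matches Apparel
So 2 of 6 rows are dropped.

SQL:
SELECT a.name, b.name AS category
FROM products a
INNER JOIN categories b ON a.category_id = b.id

Result:
name       | category
-----------+---------
Tablet     | Apparel 
Printer    | Tools   
Headphones | Kitchen 
Mouse      | Apparel 


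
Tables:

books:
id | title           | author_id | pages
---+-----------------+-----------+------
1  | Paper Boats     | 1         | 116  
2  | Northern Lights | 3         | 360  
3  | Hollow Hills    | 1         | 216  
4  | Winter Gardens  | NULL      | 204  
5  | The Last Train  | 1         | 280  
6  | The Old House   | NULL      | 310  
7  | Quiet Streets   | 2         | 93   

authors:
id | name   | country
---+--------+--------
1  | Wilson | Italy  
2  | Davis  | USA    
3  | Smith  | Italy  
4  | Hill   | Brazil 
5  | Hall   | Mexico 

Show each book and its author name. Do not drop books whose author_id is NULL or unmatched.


LEFT JOIN keeps every row from books (the left table); where author_id has no match in authors, the author columns become NULL. Walk through each book:
  - book 1 (Paper Boats): author_id=1 -> matches Wilson
  - book 2 (Northern Lights): author_id=3 -> matches Smith
  - book 3 (Hollow Hills): author_id=1 -> matches Wilson
  - book 4 (Winter Gardens): author_id=NULL, no match -> kept with NULL
  - book 5 (The Last Train): author_id=1 -> matches Wilson
  - book 6 (The Old House): author_id=NULL, no match -> kept with NULL
  - book 7 (Quiet Streets): author_id=2 -> matches Davis
All 7 rows appear; 2 have NULL author.

SQL:
SELECT a.title, b.name AS author
FROM books a
LEFT JOIN authors b ON a.author_id = b.id

Result:
title           | author
----------------+-------
Paper Boats     | Wilson
Northern Lights | Smith 
Hollow Hills    | Wilson
Winter Gardens  | NULL  
The Last Train  | Wilson
The Old House   | NULL  
Quiet Streets   | Davis 


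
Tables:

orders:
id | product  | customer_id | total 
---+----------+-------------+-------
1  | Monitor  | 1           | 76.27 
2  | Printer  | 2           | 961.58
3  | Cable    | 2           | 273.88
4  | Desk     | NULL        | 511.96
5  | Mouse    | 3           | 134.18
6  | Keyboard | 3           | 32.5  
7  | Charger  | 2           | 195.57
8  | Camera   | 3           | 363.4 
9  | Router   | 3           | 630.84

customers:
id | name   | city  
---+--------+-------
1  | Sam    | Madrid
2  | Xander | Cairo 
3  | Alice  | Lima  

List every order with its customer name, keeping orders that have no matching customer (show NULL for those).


LEFT JOIN keeps every row from orders (the left table); where customer_id has no match in customers, the customer columns become NULL. Walk through each order:
  - order 1 (Monitor): customer_id=1 -> matches Sam
  - order 2 (Printer): customer_id=2 -> matches Xander
  - order 3 (Cable): customer_id=2 -> matches Xander
  - order 4 (Desk): customer_id=NULL, no match -> kept with NULL
  - order 5 (Mouse): customer_id=3 -> matches Alice
  - order 6 (Keyboard): customer_id=3 -> matches Alice
  - order 7 (Charger): customer_id=2 -> matches Xander
  - order 8 (Camera): customer_id=3 -> matches Alice
  - order 9 (Router): customer_id=3 -> matches Alice
All 9 rows appear; 1 has NULL customer.

SQL:
SELECT a.product, b.name AS customer
FROM orders a
LEFT JOIN customers b ON a.customer_id = b.id

Result:
product  | customer
---------+---------
Monitor  | Sam     
Printer  | Xander  
Cable    | Xander  
Desk     | NULL    
Mouse    | Alice   
Keyboard | Alice   
Charger  | Xander  
Camera   | Alice   
Router   | Alice   


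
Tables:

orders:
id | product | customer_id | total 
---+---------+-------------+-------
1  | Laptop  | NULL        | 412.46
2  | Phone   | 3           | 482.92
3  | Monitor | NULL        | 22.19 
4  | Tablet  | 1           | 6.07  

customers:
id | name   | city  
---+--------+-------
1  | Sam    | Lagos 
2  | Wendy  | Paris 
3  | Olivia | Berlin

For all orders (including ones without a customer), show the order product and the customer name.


LEFT JOIN keeps every row from orders (the left table); where customer_id has no match in customers, the customer columns become NULL. Walk through each order:
  - order 1 (Laptop): customer_id=NULL, no match -> kept with NULL
  - order 2 (Phone): customer_id=3 -> matches Olivia
  - order 3 (Monitor): customer_id=NULL, no match -> kept with NULL
  - order 4 (Tablet): customer_id=1 -> matches Sam
All 4 rows appear; 2 have NULL customer.

SQL:
SELECT a.product, b.name AS customer
FROM orders a
LEFT JOIN customers b ON a.customer_id = b.id

Result:
product | customer
--------+---------
Laptop  | NULL    
Phone   | Olivia  
Monitor | NULL    
Tablet  | Sam     


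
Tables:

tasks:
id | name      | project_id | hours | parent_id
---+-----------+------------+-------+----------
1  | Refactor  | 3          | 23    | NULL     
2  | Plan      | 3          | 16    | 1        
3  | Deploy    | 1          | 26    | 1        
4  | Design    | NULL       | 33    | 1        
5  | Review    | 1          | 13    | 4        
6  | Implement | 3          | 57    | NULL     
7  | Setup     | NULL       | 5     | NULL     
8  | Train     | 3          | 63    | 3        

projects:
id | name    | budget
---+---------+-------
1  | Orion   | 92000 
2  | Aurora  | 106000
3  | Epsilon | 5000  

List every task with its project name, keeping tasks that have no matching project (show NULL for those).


LEFT JOIN keeps every row from tasks (the left table); where project_id has no match in projects, the project columns become NULL. Walk through each task:
  - task 1 (Refactor): project_id=3 -> matches Epsilon
  - task 2 (Plan): project_id=3 -> matches Epsilon
  - task 3 (Deploy): project_id=1 -> matches Orion
  - task 4 (Design): project_id=NULL, no match -> kept with NULL
  - task 5 (Review): project_id=1 -> matches Orion
  - task 6 (Implement): project_id=3 -> matches Epsilon
  - task 7 (Setup): project_id=NULL, no match -> kept with NULL
  - task 8 (Train): project_id=3 -> matches Epsilon
All 8 rows appear; 2 have NULL project.

SQL:
SELECT a.name, b.name AS project
FROM tasks a
LEFT JOIN projects b ON a.project_id = b.id

Result:
name      | project
----------+--------
Refactor  | Epsilon
Plan      | Epsilon
Deploy    | Orion  
Design    | NULL   
Review    | Orion  
Implement | Epsilon
Setup     | NULL   
Train     | Epsilon


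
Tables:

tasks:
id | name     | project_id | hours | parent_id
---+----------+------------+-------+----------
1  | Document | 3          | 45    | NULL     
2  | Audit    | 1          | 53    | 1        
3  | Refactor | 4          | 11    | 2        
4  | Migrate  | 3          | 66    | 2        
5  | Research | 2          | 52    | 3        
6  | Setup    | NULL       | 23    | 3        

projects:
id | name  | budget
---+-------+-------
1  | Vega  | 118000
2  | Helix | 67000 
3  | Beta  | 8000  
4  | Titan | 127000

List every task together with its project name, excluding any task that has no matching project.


INNER JOIN keeps only tasks rows whose project_id matches an id in projects. Walk through each task:
  - task 1 (Document): project_id=3 -> matches Beta
  - task 2 (Audit): project_id=1 -> matches Vega
  - task 3 (Refactor): project_id=4 -> matches Titan
  - task 4 (Migrate): project_id=3 -> matches Beta
  - task 5 (Research): project_id=2 -> matches Helix
  - task 6 (Setup): project_id=NULL, no match -> dropped
So 1 of 6 rows is dropped.

SQL:
SELECT a.name, b.name AS project
FROM tasks a
INNER JOIN projects b ON a.project_id = b.id

Result:
name     | project
---------+--------
Document | Beta   
Audit    | Vega   
Refactor | Titan  
Migrate  | Beta   
Research | Helix  


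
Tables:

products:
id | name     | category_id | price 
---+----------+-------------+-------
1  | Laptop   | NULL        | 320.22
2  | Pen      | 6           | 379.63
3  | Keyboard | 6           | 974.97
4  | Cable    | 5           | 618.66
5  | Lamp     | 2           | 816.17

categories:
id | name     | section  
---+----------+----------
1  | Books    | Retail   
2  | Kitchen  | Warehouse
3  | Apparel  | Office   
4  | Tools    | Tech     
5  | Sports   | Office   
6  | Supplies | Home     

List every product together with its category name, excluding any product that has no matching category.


INNER JOIN keeps only products rows whose category_id matches an id in categories. Walk through each product:
  - product 1 (Laptop): category_id=NULL, no match -> dropped
  - product 2 (Pen): category_id=6 -> matches Supplies
  - product 3 (Keyboard): category_id=6 -> matches Supplies
  - product 4 (Cable): category_id=5 -> matches Sports
  - product 5 (Lamp): category_id=2 -> matches Kitchen
So 1 of 5 rows is dropped.

SQL:
SELECT a.name, b.name AS category
FROM products a
INNER JOIN categories b ON a.category_id = b.id

Result:
name     | category
---------+---------
Pen      | Supplies
Keyboard | Supplies
Cable    | Sports  
Lamp     | Kitchen 


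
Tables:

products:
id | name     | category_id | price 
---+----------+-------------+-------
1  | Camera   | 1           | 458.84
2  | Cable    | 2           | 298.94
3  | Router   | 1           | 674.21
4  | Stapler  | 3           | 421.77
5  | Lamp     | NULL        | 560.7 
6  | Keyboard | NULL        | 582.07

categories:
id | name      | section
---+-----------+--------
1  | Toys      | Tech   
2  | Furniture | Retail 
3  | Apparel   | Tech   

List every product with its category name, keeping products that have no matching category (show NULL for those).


LEFT JOIN keeps every row from products (the left table); where category_id has no match in categories, the category columns become NULL. Walk through each product:
  - product 1 (Camera): category_id=1 -> matches Toys
  - product 2 (Cable): category_id=2 -> matches Furniture
  - product 3 (Router): category_id=1 -> matches Toys
  - product 4 (Stapler): category_id=3 -> matches Apparel
  - product 5 (Lamp): category_id=NULL, no match -> kept with NULL
  - product 6 (Keyboard): category_id=NULL, no match -> kept with NULL
All 6 rows appear; 2 have NULL category.

SQL:
SELECT a.name, b.name AS category
FROM products a
LEFT JOIN categories b ON a.category_id = b.id

Result:
name     | category 
---------+----------
Camera   | Toys     
Cable    | Furniture
Router   | Toys     
Stapler  | Apparel  
Lamp     | NULL     
Keyboard | NULL     


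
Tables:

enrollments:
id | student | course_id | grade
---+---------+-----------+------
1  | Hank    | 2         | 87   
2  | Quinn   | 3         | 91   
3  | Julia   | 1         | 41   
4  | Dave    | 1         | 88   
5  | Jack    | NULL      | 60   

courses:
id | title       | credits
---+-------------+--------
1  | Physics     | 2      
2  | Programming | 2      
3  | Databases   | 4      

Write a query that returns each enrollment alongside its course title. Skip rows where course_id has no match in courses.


INNER JOIN keeps only enrollments rows whose course_id matches an id in courses. Walk through each enrollment:
  - enrollment 1 (Hank): course_id=2 -> matches Programming
  - enrollment 2 (Quinn): course_id=3 -> matches Databases
  - enrollment 3 (Julia): course_id=1 -> matches Physics
  - enrollment 4 (Dave): course_id=1 -> matches Physics
  - enrollment 5 (Jack): course_id=NULL, no match -> dropped
So 1 of 5 rows is dropped.

SQL:
SELECT a.student, b.title AS course
FROM enrollments a
INNER JOIN courses b ON a.course_id = b.id

Result:
student | course     
--------+------------
Hank    | Programming
Quinn   | Databases  
Julia   | Physics    
Dave    | Physics    


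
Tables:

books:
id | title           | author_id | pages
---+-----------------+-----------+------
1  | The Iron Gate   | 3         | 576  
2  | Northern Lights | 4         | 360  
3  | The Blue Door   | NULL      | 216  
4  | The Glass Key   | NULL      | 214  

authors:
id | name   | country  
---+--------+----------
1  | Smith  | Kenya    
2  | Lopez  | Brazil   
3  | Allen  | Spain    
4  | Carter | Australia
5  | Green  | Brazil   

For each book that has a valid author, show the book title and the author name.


INNER JOIN keeps only books rows whose author_id matches an id in authors. Walk through each book:
  - book 1 (The Iron Gate): author_id=3 -> matches Allen
  - book 2 (Northern Lights): author_id=4 -> matches Carter
  - book 3 (The Blue Door): author_id=NULL, no match -> dropped
  - book 4 (The Glass Key): author_id=NULL, no match -> dropped
So 2 of 4 rows are dropped.

SQL:
SELECT a.title, b.name AS author
FROM books a
INNER JOIN authors b ON a.author_id = b.id

Result:
title           | author
----------------+-------
The Iron Gate   | Allen 
Northern Lights | Carter


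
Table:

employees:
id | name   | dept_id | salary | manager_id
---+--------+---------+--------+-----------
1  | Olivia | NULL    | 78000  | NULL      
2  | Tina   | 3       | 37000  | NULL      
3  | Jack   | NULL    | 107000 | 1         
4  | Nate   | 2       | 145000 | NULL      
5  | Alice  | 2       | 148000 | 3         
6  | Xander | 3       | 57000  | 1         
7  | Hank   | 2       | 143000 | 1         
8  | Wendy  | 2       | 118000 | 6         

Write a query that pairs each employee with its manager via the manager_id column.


This is a self-join: employees is joined to a second copy of itself, matching each row's manager_id to another row's id. Use LEFT JOIN so rows with manager_id=NULL are kept.
  - employee 1 (Olivia): manager_id=NULL -> NULL
  - employee 2 (Tina): manager_id=NULL -> NULL
  - employee 3 (Jack): manager_id=1 -> Olivia
  - employee 4 (Nate): manager_id=NULL -> NULL
  - employee 5 (Alice): manager_id=3 -> Jack
  - employee 6 (Xander): manager_id=1 -> Olivia
  - employee 7 (Hank): manager_id=1 -> Olivia
  - employee 8 (Wendy): manager_id=6 -> Xander

SQL:
SELECT a.name AS item, b.name AS manager
FROM employees a
LEFT JOIN employees b ON a.manager_id = b.id

Result:
item   | manager
-------+--------
Olivia | NULL   
Tina   | NULL   
Jack   | Olivia 
Nate   | NULL   
Alice  | Jack   
Xander | Olivia 
Hank   | Olivia 
Wendy  | Xander 


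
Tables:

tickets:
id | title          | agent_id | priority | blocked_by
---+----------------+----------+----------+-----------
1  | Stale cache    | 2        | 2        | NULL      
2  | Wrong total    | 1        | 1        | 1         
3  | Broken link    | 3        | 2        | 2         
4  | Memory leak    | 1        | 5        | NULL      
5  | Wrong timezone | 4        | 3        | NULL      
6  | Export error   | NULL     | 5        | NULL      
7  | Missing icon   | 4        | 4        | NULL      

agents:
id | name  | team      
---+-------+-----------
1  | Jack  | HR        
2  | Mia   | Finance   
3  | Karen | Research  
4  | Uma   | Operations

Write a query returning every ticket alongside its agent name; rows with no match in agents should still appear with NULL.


LEFT JOIN keeps every row from tickets (the left table); where agent_id has no match in agents, the agent columns become NULL. Walk through each ticket:
  - ticket 1 (Stale cache): agent_id=2 -> matches Mia
  - ticket 2 (Wrong total): agent_id=1 -> matches Jack
  - ticket 3 (Broken link): agent_id=3 -> matches Karen
  - ticket 4 (Memory leak): agent_id=1 -> matches Jack
  - ticket 5 (Wrong timezone): agent_id=4 -> matches Uma
  - ticket 6 (Export error): agent_id=NULL, no match -> kept with NULL
  - ticket 7 (Missing icon): agent_id=4 -> matches Uma
All 7 rows appear; 1 has NULL agent.

SQL:
SELECT a.title, b.name AS agent
FROM tickets a
LEFT JOIN agents b ON a.agent_id = b.id

Result:
title          | agent
---------------+------
Stale cache    | Mia  
Wrong total    | Jack 
Broken link    | Karen
Memory leak    | Jack 
Wrong timezone | Uma  
Export error   | NULL 
Missing icon   | Uma  


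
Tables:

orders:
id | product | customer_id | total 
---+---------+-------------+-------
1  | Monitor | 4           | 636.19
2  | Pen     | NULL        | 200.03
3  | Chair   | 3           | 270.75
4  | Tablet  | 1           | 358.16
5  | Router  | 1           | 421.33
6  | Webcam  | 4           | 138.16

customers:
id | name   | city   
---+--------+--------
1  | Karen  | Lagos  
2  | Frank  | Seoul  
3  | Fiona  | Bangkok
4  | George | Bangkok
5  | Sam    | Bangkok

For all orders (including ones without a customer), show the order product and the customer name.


LEFT JOIN keeps every row from orders (the left table); where customer_id has no match in customers, the customer columns become NULL. Walk through each order:
  - order 1 (Monitor): customer_id=4 -> matches George
  - order 2 (Pen): customer_id=NULL, no match -> kept with NULL
  - order 3 (Chair): customer_id=3 -> matches Fiona
  - order 4 (Tablet): customer_id=1 -> matches Karen
  - order 5 (Router): customer_id=1 -> matches Karen
  - order 6 (Webcam): customer_id=4 -> matches George
All 6 rows appear; 1 has NULL customer.

SQL:
SELECT a.product, b.name AS customer
FROM orders a
LEFT JOIN customers b ON a.customer_id = b.id

Result:
product | customer
--------+---------
Monitor | George  
Pen     | NULL    
Chair   | Fiona   
Tablet  | Karen   
Router  | Karen   
Webcam  | George  


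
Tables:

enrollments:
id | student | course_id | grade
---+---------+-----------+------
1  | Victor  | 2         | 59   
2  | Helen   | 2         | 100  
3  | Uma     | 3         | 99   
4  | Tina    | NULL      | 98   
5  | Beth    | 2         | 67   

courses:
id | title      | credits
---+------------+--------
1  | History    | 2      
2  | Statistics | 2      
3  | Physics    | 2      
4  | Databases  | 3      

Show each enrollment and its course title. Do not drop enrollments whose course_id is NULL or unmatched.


LEFT JOIN keeps every row from enrollments (the left table); where course_id has no match in courses, the course columns become NULL. Walk through each enrollment:
  - enrollment 1 (Victor): course_id=2 -> matches Statistics
  - enrollment 2 (Helen): course_id=2 -> matches Statistics
  - enrollment 3 (Uma): course_id=3 -> matches Physics
  - enrollment 4 (Tina): course_id=NULL, no match -> kept with NULL
  - enrollment 5 (Beth): course_id=2 -> matches Statistics
All 5 rows appear; 1 has NULL course.

SQL:
SELECT a.student, b.title AS course
FROM enrollments a
LEFT JOIN courses b ON a.course_id = b.id

Result:
student | course    
--------+-----------
Victor  | Statistics
Helen   | Statistics
Uma     | Physics   
Tina    | NULL      
Beth    | Statistics


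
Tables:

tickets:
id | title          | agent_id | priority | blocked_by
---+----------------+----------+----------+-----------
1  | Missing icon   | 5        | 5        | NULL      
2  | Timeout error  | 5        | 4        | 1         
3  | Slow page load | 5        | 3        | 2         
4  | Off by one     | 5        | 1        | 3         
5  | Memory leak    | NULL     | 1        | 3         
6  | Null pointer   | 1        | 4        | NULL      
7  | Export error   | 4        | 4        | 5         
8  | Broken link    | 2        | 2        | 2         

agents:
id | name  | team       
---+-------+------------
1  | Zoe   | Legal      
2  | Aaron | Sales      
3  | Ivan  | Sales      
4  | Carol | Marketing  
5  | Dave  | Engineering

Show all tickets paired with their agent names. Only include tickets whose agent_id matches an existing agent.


INNER JOIN keeps only tickets rows whose agent_id matches an id in agents. Walk through each ticket:
  - ticket 1 (Missing icon): agent_id=5 -> matches Dave
  - ticket 2 (Timeout error): agent_id=5 -> matches Dave
  - ticket 3 (Slow page load): agent_id=5 -> matches Dave
  - ticket 4 (Off by one): agent_id=5 -> matches Dave
  - ticket 5 (Memory leak): agent_id=NULL, no match -> dropped
  - ticket 6 (Null pointer): agent_id=1 -> matches Zoe
  - ticket 7 (Export error): agent_id=4 -> matches Carol
  - ticket 8 (Broken link): agent_id=2 -> matches Aaron
So 1 of 8 rows is dropped.

SQL:
SELECT a.title, b.name AS agent
FROM tickets a
INNER JOIN agents b ON a.agent_id = b.id

Result:
title          | agent
---------------+------
Missing icon   | Dave 
Timeout error  | Dave 
Slow page load | Dave 
Off by one     | Dave 
Null pointer   | Zoe  
Export error   | Carol
Broken link    | Aaron


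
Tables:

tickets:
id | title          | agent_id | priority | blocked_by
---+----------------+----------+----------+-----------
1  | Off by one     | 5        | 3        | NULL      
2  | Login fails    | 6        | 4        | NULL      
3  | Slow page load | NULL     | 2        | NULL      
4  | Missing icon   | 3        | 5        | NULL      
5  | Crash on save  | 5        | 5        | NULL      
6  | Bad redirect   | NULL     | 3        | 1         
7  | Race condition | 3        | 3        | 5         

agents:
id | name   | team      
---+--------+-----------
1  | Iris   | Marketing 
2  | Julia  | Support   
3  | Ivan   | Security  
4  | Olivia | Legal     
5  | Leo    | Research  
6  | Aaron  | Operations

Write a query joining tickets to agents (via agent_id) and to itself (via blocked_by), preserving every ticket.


Two LEFT JOINs from the same base table tickets: one to agents via agent_id, one to tickets itself via blocked_by. Both are LEFT so every ticket is preserved.
Match against agents:
  - ticket 1 (Off by one): agent_id=5 -> matches Leo
  - ticket 2 (Login fails): agent_id=6 -> matches Aaron
  - ticket 3 (Slow page load): agent_id=NULL, no match -> kept with NULL
  - ticket 4 (Missing icon): agent_id=3 -> matches Ivan
  - ticket 5 (Crash on save): agent_id=5 -> matches Leo
  - ticket 6 (Bad redirect): agent_id=NULL, no match -> kept with NULL
  - ticket 7 (Race condition): agent_id=3 -> matches Ivan
Match against tickets (self):
  - ticket 1 (Off by one): blocked_by=NULL -> NULL
  - ticket 2 (Login fails): blocked_by=NULL -> NULL
  - ticket 3 (Slow page load): blocked_by=NULL -> NULL
  - ticket 4 (Missing icon): blocked_by=NULL -> NULL
  - ticket 5 (Crash on save): blocked_by=NULL -> NULL
  - ticket 6 (Bad redirect): blocked_by=1 -> Off by one
  - ticket 7 (Race condition): blocked_by=5 -> Crash on save

SQL:
SELECT a.title, b.name AS agent, c.title AS blocked_by
FROM tickets a
LEFT JOIN agents b ON a.agent_id = b.id
LEFT JOIN tickets c ON a.blocked_by = c.id

Result:
title          | agent | blocked_by   
---------------+-------+--------------
Off by one     | Leo   | NULL         
Login fails    | Aaron | NULL         
Slow page load | NULL  | NULL         
Missing icon   | Ivan  | NULL         
Crash on save  | Leo   | NULL         
Bad redirect   | NULL  | Off by one   
Race condition | Ivan  | Crash on save


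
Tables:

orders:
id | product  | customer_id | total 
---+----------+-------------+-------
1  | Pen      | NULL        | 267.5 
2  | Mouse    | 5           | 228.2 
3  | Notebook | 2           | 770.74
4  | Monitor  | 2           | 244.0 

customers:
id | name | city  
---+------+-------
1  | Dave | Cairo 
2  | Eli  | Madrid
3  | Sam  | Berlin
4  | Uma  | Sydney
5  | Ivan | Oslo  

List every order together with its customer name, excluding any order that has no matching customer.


INNER JOIN keeps only orders rows whose customer_id matches an id in customers. Walk through each order:
  - order 1 (Pen): customer_id=NULL, no match -> dropped
  - order 2 (Mouse): customer_id=5 -> matches Ivan
  - order 3 (Notebook): customer_id=2 -> matches Eli
  - order 4 (Monitor): customer_id=2 -> matches Eli
So 1 of 4 rows is dropped.

SQL:
SELECT a.product, b.name AS customer
FROM orders a
INNER JOIN customers b ON a.customer_id = b.id

Result:
product  | customer
---------+---------
Mouse    | Ivan    
Notebook | Eli     
Monitor  | Eli     


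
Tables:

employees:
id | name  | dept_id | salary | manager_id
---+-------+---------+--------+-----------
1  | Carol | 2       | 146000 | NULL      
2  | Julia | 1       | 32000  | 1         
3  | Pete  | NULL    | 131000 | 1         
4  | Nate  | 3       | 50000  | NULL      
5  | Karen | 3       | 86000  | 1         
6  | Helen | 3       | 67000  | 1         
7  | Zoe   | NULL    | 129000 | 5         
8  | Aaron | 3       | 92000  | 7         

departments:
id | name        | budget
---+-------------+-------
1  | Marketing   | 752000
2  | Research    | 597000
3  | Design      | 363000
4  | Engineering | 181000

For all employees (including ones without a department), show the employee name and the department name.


LEFT JOIN keeps every row from employees (the left table); where dept_id has no match in departments, the department columns become NULL. Walk through each employee:
  - employee 1 (Carol): dept_id=2 -> matches Research
  - employee 2 (Julia): dept_id=1 -> matches Marketing
  - employee 3 (Pete): dept_id=NULL, no match -> kept with NULL
  - employee 4 (Nate): dept_id=3 -> matches Design
  - employee 5 (Karen): dept_id=3 -> matches Design
  - employee 6 (Helen): dept_id=3 -> matches Design
  - employee 7 (Zoe): dept_id=NULL, no match -> kept with NULL
  - employee 8 (Aaron): dept_id=3 -> matches Design
All 8 rows appear; 2 have NULL department.

SQL:
SELECT a.name, b.name AS department
FROM employees a
LEFT JOIN departments b ON a.dept_id = b.id

Result:
name  | department
------+-----------
Carol | Research  
Julia | Marketing 
Pete  | NULL      
Nate  | Design    
Karen | Design    
Helen | Design    
Zoe   | NULL      
Aaron | Design    


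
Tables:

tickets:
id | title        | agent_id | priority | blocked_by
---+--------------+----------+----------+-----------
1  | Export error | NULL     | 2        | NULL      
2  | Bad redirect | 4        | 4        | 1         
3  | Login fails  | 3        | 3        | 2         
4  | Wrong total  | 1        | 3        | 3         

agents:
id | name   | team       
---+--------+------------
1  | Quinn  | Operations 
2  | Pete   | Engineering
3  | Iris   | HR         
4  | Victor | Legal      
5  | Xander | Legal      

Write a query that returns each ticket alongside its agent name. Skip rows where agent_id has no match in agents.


INNER JOIN keeps only tickets rows whose agent_id matches an id in agents. Walk through each ticket:
  - ticket 1 (Export error): agent_id=NULL, no match -> dropped
  - ticket 2 (Bad redirect): agent_id=4 -> matches Victor
  - ticket 3 (Login fails): agent_id=3 -> matches Iris
  - ticket 4 (Wrong total): agent_id=1 -> matches Quinn
So 1 of 4 rows is dropped.

SQL:
SELECT a.title, b.name AS agent
FROM tickets a
INNER JOIN agents b ON a.agent_id = b.id

Result:
title        | agent 
-------------+-------
Bad redirect | Victor
Login fails  | Iris  
Wrong total  | Quinn 


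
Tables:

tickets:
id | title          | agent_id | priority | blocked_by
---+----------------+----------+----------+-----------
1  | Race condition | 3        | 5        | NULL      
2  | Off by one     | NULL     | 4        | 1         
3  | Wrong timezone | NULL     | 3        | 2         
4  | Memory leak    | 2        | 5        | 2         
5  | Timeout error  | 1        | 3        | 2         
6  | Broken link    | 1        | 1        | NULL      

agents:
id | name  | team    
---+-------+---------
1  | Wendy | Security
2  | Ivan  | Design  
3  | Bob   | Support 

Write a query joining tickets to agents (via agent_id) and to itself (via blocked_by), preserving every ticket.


Two LEFT JOINs from the same base table tickets: one to agents via agent_id, one to tickets itself via blocked_by. Both are LEFT so every ticket is preserved.
Match against agents:
  - ticket 1 (Race condition): agent_id=3 -> matches Bob
  - ticket 2 (Off by one): agent_id=NULL, no match -> kept with NULL
  - ticket 3 (Wrong timezone): agent_id=NULL, no match -> kept with NULL
  - ticket 4 (Memory leak): agent_id=2 -> matches Ivan
  - ticket 5 (Timeout error): agent_id=1 -> matches Wendy
  - ticket 6 (Broken link): agent_id=1 -> matches Wendy
Match against tickets (self):
  - ticket 1 (Race condition): blocked_by=NULL -> NULL
  - ticket 2 (Off by one): blocked_by=1 -> Race condition
  - ticket 3 (Wrong timezone): blocked_by=2 -> Off by one
  - ticket 4 (Memory leak): blocked_by=2 -> Off by one
  - ticket 5 (Timeout error): blocked_by=2 -> Off by one
  - ticket 6 (Broken link): blocked_by=NULL -> NULL

SQL:
SELECT a.title, b.name AS agent, c.title AS blocked_by
FROM tickets a
LEFT JOIN agents b ON a.agent_id = b.id
LEFT JOIN tickets c ON a.blocked_by = c.id

Result:
title          | agent | blocked_by    
---------------+-------+---------------
Race condition | Bob   | NULL          
Off by one     | NULL  | Race condition
Wrong timezone | NULL  | Off by one    
Memory leak    | Ivan  | Off by one    
Timeout error  | Wendy | Off by one    
Broken link    | Wendy | NULL          


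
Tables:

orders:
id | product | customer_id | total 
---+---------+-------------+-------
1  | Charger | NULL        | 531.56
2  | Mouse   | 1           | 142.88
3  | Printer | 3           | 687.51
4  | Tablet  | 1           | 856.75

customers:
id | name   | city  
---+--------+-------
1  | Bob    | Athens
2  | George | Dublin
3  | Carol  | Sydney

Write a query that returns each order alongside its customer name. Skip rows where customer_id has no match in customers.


INNER JOIN keeps only orders rows whose customer_id matches an id in customers. Walk through each order:
  - order 1 (Charger): customer_id=NULL, no match -> dropped
  - order 2 (Mouse): customer_id=1 -> matches Bob
  - order 3 (Printer): customer_id=3 -> matches Carol
  - order 4 (Tablet): customer_id=1 -> matches Bob
So 1 of 4 rows is dropped.

SQL:
SELECT a.product, b.name AS customer
FROM orders a
INNER JOIN customers b ON a.customer_id = b.id

Result:
product | customer
--------+---------
Mouse   | Bob     
Printer | Carol   
Tablet  | Bob     


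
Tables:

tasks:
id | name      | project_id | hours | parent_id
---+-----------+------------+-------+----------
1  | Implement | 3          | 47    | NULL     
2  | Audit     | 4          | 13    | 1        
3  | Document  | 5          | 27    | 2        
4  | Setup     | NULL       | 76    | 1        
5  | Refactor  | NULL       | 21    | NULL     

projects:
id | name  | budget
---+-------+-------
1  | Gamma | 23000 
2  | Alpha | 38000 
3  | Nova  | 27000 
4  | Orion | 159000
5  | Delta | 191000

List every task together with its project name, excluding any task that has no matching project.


INNER JOIN keeps only tasks rows whose project_id matches an id in projects. Walk through each task:
  - task 1 (Implement): project_id=3 -> matches Nova
  - task 2 (Audit): project_id=4 -> matches Orion
  - task 3 (Document): project_id=5 -> matches Delta
  - task 4 (Setup): project_id=NULL, no match -> dropped
  - task 5 (Refactor): project_id=NULL, no match -> dropped
So 2 of 5 rows are dropped.

SQL:
SELECT a.name, b.name AS project
FROM tasks a
INNER JOIN projects b ON a.project_id = b.id

Result:
name      | project
----------+--------
Implement | Nova   
Audit     | Orion  
Document  | Delta  


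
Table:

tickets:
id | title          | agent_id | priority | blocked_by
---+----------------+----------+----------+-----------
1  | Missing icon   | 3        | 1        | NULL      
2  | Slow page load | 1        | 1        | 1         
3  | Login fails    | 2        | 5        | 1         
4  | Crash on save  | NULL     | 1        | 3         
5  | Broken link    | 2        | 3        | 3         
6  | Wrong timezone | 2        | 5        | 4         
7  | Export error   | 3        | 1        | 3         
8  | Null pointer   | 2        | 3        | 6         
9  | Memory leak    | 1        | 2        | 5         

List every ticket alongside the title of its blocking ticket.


This is a self-join: tickets is joined to a second copy of itself, matching each row's blocked_by to another row's id. Use LEFT JOIN so rows with blocked_by=NULL are kept.
  - ticket 1 (Missing icon): blocked_by=NULL -> NULL
  - ticket 2 (Slow page load): blocked_by=1 -> Missing icon
  - ticket 3 (Login fails): blocked_by=1 -> Missing icon
  - ticket 4 (Crash on save): blocked_by=3 -> Login fails
  - ticket 5 (Broken link): blocked_by=3 -> Login fails
  - ticket 6 (Wrong timezone): blocked_by=4 -> Crash on save
  - ticket 7 (Export error): blocked_by=3 -> Login fails
  - ticket 8 (Null pointer): blocked_by=6 -> Wrong timezone
  - ticket 9 (Memory leak): blocked_by=5 -> Broken link

SQL:
SELECT a.title AS item, b.title AS blocked_by
FROM tickets a
LEFT JOIN tickets b ON a.blocked_by = b.id

Result:
item           | blocked_by    
---------------+---------------
Missing icon   | NULL          
Slow page load | Missing icon  
Login fails    | Missing icon  
Crash on save  | Login fails   
Broken link    | Login fails   
Wrong timezone | Crash on save 
Export error   | Login fails   
Null pointer   | Wrong timezone
Memory leak    | Broken link   


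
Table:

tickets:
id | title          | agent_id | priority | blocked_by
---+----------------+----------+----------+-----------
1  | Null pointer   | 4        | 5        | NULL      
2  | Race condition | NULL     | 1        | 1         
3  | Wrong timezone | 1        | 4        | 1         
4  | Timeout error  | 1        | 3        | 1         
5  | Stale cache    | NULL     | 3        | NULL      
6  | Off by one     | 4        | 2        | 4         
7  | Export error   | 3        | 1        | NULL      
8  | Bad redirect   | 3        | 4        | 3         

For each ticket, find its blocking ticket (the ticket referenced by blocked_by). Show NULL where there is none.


This is a self-join: tickets is joined to a second copy of itself, matching each row's blocked_by to another row's id. Use LEFT JOIN so rows with blocked_by=NULL are kept.
  - ticket 1 (Null pointer): blocked_by=NULL -> NULL
  - ticket 2 (Race condition): blocked_by=1 -> Null pointer
  - ticket 3 (Wrong timezone): blocked_by=1 -> Null pointer
  - ticket 4 (Timeout error): blocked_by=1 -> Null pointer
  - ticket 5 (Stale cache): blocked_by=NULL -> NULL
  - ticket 6 (Off by one): blocked_by=4 -> Timeout error
  - ticket 7 (Export error): blocked_by=NULL -> NULL
  - ticket 8 (Bad redirect): blocked_by=3 -> Wrong timezone

SQL:
SELECT a.title AS item, b.title AS blocked_by
FROM tickets a
LEFT JOIN tickets b ON a.blocked_by = b.id

Result:
item           | blocked_by    
---------------+---------------
Null pointer   | NULL          
Race condition | Null pointer  
Wrong timezone | Null pointer  
Timeout error  | Null pointer  
Stale cache    | NULL          
Off by one     | Timeout error 
Export error   | NULL          
Bad redirect   | Wrong timezone
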